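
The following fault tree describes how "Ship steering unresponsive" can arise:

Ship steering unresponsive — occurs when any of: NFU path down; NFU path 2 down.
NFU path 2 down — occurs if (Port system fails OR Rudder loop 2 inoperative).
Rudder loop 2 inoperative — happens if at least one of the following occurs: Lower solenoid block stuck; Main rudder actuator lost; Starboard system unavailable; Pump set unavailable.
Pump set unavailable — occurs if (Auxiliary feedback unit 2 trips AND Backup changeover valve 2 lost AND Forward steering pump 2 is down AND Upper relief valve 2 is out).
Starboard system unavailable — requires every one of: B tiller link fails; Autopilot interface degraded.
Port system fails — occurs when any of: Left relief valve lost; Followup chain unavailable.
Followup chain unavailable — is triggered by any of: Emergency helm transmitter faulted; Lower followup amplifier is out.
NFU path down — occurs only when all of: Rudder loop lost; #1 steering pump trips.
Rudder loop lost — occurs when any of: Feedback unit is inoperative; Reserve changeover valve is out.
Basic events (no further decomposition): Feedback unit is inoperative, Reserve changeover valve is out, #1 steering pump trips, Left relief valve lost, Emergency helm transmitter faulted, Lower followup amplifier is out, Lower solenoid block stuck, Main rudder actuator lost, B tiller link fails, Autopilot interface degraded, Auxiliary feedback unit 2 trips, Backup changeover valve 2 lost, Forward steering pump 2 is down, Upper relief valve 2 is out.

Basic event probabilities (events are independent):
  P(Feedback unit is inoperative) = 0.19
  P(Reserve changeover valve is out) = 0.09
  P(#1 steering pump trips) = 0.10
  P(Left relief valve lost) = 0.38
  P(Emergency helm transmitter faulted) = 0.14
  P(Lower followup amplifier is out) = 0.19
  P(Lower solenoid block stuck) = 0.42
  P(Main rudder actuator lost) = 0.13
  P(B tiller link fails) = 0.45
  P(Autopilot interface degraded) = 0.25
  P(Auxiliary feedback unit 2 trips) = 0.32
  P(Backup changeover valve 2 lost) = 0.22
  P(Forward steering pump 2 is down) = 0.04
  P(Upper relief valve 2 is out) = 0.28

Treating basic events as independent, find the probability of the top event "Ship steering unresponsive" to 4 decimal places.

0.8118

P(Rudder loop lost) [OR] = 1 − (1−0.19) × (1−0.09) = 0.262900
P(NFU path down) [AND] = 0.262900 × 0.10 = 0.026290
P(Followup chain unavailable) [OR] = 1 − (1−0.14) × (1−0.19) = 0.303400
P(Port system fails) [OR] = 1 − (1−0.38) × (1−0.303400) = 0.568108
P(Starboard system unavailable) [AND] = 0.45 × 0.25 = 0.112500
P(Pump set unavailable) [AND] = 0.32 × 0.22 × 0.04 × 0.28 = 0.000788
P(Rudder loop 2 inoperative) [OR] = 1 − (1−0.42) × (1−0.13) × (1−0.112500) × (1−0.000788) = 0.552520
P(NFU path 2 down) [OR] = 1 − (1−0.568108) × (1−0.552520) = 0.806737
P(Ship steering unresponsive) [OR] = 1 − (1−0.026290) × (1−0.806737) = 0.811818
Rounded to 4 decimal places: P(Ship steering unresponsive) ≈ 0.8118.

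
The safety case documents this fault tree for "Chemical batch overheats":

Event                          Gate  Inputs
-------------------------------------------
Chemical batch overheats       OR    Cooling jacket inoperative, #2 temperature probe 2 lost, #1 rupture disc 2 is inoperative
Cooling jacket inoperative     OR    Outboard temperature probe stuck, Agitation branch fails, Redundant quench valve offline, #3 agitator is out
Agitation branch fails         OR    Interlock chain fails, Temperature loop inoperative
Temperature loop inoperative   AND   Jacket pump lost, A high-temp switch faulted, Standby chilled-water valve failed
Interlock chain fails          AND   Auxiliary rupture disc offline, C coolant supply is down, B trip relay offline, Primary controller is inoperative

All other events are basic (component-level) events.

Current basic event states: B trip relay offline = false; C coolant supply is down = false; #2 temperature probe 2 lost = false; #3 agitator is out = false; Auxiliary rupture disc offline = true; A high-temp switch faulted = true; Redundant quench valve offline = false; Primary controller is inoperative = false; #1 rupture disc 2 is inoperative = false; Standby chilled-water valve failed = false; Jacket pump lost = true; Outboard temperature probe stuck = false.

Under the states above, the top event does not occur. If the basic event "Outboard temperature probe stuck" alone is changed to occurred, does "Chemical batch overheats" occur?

Counterfactual: set "Outboard temperature probe stuck" to occurred.
Interlock chain fails [AND]: Auxiliary rupture disc offline=occurs, C coolant supply is down=not, B trip relay offline=not, Primary controller is inoperative=not → not all inputs occur → does not occur.
Temperature loop inoperative [AND]: Jacket pump lost=occurs, A high-temp switch faulted=occurs, Standby chilled-water valve failed=not → not all inputs occur → does not occur.
Agitation branch fails [OR]: Interlock chain fails=not, Temperature loop inoperative=not → no input occurs → does not occur.
Cooling jacket inoperative [OR]: Outboard temperature probe stuck=occurs, Agitation branch fails=not, Redundant quench valve offline=not, #3 agitator is out=not → at least one input occurs → occurs.
Chemical batch overheats [OR]: Cooling jacket inoperative=occurs, #2 temperature probe 2 lost=not, #1 rupture disc 2 is inoperative=not → at least one input occurs → occurs.

Yes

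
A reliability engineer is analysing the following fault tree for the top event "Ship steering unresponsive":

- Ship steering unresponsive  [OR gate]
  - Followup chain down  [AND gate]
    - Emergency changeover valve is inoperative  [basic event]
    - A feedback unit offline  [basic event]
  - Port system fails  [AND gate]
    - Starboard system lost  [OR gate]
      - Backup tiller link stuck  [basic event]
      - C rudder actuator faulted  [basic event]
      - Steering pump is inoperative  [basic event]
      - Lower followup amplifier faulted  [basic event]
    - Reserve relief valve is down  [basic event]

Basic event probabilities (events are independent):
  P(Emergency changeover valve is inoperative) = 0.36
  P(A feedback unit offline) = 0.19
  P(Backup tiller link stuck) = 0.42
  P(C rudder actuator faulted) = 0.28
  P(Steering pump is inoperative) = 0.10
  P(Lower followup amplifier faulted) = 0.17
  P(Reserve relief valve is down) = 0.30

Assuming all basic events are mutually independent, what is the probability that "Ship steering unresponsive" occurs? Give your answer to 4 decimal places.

P(Followup chain down) [AND] = 0.36 × 0.19 = 0.068400
P(Starboard system lost) [OR] = 1 − (1−0.42) × (1−0.28) × (1−0.10) × (1−0.17) = 0.688053
P(Port system fails) [AND] = 0.688053 × 0.30 = 0.206416
P(Ship steering unresponsive) [OR] = 1 − (1−0.068400) × (1−0.206416) = 0.260697
Rounded to 4 decimal places: P(Ship steering unresponsive) ≈ 0.2607.

0.2607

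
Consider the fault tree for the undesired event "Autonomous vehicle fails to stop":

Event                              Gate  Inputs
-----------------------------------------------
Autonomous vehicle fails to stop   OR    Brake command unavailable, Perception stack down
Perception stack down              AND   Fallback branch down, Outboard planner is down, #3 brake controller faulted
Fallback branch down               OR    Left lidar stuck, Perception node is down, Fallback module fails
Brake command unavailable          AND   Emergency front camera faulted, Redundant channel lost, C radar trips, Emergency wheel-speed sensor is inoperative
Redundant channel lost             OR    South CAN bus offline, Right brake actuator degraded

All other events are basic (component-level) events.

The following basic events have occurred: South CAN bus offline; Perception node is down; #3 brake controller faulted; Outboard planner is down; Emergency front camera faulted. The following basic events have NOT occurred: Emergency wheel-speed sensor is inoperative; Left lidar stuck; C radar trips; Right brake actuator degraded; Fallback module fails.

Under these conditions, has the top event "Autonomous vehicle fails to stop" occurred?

Yes

Redundant channel lost [OR]: South CAN bus offline=occurs, Right brake actuator degraded=not → at least one input occurs → occurs.
Brake command unavailable [AND]: Emergency front camera faulted=occurs, Redundant channel lost=occurs, C radar trips=not, Emergency wheel-speed sensor is inoperative=not → not all inputs occur → does not occur.
Fallback branch down [OR]: Left lidar stuck=not, Perception node is down=occurs, Fallback module fails=not → at least one input occurs → occurs.
Perception stack down [AND]: Fallback branch down=occurs, Outboard planner is down=occurs, #3 brake controller faulted=occurs → all inputs occur → occurs.
Autonomous vehicle fails to stop [OR]: Brake command unavailable=not, Perception stack down=occurs → at least one input occurs → occurs.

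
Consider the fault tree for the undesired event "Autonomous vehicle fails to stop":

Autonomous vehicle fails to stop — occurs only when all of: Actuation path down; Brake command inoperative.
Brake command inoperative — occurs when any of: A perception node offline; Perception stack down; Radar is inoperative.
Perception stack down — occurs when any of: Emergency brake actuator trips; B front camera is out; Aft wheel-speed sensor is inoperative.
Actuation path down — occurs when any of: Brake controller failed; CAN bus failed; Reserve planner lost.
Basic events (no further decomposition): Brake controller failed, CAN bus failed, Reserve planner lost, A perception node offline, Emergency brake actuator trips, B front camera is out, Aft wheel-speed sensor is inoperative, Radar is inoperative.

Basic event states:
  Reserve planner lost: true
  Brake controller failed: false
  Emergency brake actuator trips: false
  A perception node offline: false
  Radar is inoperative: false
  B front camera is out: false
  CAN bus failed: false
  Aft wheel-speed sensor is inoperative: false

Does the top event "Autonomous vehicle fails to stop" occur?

No

Actuation path down [OR]: Brake controller failed=not, CAN bus failed=not, Reserve planner lost=occurs → at least one input occurs → occurs.
Perception stack down [OR]: Emergency brake actuator trips=not, B front camera is out=not, Aft wheel-speed sensor is inoperative=not → no input occurs → does not occur.
Brake command inoperative [OR]: A perception node offline=not, Perception stack down=not, Radar is inoperative=not → no input occurs → does not occur.
Autonomous vehicle fails to stop [AND]: Actuation path down=occurs, Brake command inoperative=not → not all inputs occur → does not occur.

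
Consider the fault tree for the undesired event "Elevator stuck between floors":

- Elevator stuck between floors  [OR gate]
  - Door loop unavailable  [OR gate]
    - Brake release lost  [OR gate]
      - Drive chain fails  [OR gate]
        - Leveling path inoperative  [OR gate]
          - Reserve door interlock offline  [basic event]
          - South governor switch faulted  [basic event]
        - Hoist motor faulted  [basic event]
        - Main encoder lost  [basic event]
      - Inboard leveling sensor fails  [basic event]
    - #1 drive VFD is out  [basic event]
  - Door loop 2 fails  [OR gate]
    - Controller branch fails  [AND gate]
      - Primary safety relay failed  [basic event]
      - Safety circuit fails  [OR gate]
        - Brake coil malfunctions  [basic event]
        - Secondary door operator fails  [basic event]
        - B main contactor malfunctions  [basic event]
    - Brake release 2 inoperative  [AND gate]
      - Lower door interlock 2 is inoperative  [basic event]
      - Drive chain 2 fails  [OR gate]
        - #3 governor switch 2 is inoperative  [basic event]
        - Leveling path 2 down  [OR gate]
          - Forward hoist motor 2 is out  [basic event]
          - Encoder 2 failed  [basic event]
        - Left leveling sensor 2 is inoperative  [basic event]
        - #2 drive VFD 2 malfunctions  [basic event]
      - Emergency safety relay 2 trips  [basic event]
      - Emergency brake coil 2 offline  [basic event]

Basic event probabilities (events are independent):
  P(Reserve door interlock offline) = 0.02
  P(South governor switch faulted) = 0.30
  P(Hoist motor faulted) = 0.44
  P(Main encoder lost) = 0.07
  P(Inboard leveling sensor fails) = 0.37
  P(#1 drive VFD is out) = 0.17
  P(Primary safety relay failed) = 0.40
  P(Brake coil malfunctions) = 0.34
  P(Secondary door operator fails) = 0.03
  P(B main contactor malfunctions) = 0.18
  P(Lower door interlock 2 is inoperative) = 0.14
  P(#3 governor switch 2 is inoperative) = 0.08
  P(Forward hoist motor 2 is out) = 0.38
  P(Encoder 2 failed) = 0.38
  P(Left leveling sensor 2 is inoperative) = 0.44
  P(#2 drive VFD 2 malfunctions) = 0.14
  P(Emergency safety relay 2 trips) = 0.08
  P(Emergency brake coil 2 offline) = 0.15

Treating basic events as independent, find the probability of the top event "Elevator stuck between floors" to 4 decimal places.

0.8489

P(Leveling path inoperative) [OR] = 1 − (1−0.02) × (1−0.30) = 0.314000
P(Drive chain fails) [OR] = 1 − (1−0.314000) × (1−0.44) × (1−0.07) = 0.642731
P(Brake release lost) [OR] = 1 − (1−0.642731) × (1−0.37) = 0.774921
P(Door loop unavailable) [OR] = 1 − (1−0.774921) × (1−0.17) = 0.813184
P(Safety circuit fails) [OR] = 1 − (1−0.34) × (1−0.03) × (1−0.18) = 0.475036
P(Controller branch fails) [AND] = 0.40 × 0.475036 = 0.190014
P(Leveling path 2 down) [OR] = 1 − (1−0.38) × (1−0.38) = 0.615600
P(Drive chain 2 fails) [OR] = 1 − (1−0.08) × (1−0.615600) × (1−0.44) × (1−0.14) = 0.829683
P(Brake release 2 inoperative) [AND] = 0.14 × 0.829683 × 0.08 × 0.15 = 0.001394
P(Door loop 2 fails) [OR] = 1 − (1−0.190014) × (1−0.001394) = 0.191143
P(Elevator stuck between floors) [OR] = 1 − (1−0.813184) × (1−0.191143) = 0.848893
Rounded to 4 decimal places: P(Elevator stuck between floors) ≈ 0.8489.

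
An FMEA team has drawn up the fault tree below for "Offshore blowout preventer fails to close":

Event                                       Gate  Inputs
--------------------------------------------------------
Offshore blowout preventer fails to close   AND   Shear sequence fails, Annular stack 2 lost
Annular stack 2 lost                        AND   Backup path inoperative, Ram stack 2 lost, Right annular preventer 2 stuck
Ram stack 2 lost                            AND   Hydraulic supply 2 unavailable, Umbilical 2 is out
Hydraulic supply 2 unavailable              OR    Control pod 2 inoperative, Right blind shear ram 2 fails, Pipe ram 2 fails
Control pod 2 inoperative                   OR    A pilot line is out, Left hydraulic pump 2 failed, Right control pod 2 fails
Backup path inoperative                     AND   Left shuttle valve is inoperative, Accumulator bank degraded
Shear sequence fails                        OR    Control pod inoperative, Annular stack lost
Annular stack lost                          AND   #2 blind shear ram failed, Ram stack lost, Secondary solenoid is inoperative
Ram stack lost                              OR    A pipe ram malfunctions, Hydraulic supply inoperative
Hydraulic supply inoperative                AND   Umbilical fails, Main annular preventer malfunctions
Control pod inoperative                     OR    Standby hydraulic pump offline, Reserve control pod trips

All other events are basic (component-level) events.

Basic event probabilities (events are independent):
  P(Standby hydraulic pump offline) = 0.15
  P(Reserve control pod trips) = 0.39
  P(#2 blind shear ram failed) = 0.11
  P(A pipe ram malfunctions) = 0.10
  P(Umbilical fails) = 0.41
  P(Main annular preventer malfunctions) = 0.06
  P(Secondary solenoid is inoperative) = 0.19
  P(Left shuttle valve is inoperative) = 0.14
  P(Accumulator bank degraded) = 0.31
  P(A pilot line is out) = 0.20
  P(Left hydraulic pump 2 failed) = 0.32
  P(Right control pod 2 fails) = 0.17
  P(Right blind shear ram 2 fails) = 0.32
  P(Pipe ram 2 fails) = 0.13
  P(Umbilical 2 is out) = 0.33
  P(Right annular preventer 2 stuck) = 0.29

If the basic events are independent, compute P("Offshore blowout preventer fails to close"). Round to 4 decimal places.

P(Control pod inoperative) [OR] = 1 − (1−0.15) × (1−0.39) = 0.481500
P(Hydraulic supply inoperative) [AND] = 0.41 × 0.06 = 0.024600
P(Ram stack lost) [OR] = 1 − (1−0.10) × (1−0.024600) = 0.122140
P(Annular stack lost) [AND] = 0.11 × 0.122140 × 0.19 = 0.002553
P(Shear sequence fails) [OR] = 1 − (1−0.481500) × (1−0.002553) = 0.482824
P(Backup path inoperative) [AND] = 0.14 × 0.31 = 0.043400
P(Control pod 2 inoperative) [OR] = 1 − (1−0.20) × (1−0.32) × (1−0.17) = 0.548480
P(Hydraulic supply 2 unavailable) [OR] = 1 − (1−0.548480) × (1−0.32) × (1−0.13) = 0.732881
P(Ram stack 2 lost) [AND] = 0.732881 × 0.33 = 0.241851
P(Annular stack 2 lost) [AND] = 0.043400 × 0.241851 × 0.29 = 0.003044
P(Offshore blowout preventer fails to close) [AND] = 0.482824 × 0.003044 = 0.001470
Rounded to 4 decimal places: P(Offshore blowout preventer fails to close) ≈ 0.0015.

0.0015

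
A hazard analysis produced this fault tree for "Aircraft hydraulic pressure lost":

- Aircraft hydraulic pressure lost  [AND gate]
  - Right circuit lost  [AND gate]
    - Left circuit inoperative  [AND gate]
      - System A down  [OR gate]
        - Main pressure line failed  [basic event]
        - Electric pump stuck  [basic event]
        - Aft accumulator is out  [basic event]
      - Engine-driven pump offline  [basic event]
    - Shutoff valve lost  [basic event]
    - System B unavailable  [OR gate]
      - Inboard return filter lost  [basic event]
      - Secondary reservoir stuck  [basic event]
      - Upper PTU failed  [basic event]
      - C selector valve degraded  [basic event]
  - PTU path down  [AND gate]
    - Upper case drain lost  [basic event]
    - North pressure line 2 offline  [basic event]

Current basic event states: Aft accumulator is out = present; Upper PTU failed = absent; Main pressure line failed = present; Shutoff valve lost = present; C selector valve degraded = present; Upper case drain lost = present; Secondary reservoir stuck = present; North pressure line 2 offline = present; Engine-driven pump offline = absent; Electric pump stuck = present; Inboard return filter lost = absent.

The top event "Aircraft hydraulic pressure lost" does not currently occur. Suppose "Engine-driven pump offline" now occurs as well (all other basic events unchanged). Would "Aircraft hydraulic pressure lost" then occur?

Counterfactual: set "Engine-driven pump offline" to occurred.
System A down [OR]: Main pressure line failed=occurs, Electric pump stuck=occurs, Aft accumulator is out=occurs → at least one input occurs → occurs.
Left circuit inoperative [AND]: System A down=occurs, Engine-driven pump offline=occurs → all inputs occur → occurs.
System B unavailable [OR]: Inboard return filter lost=not, Secondary reservoir stuck=occurs, Upper PTU failed=not, C selector valve degraded=occurs → at least one input occurs → occurs.
Right circuit lost [AND]: Left circuit inoperative=occurs, Shutoff valve lost=occurs, System B unavailable=occurs → all inputs occur → occurs.
PTU path down [AND]: Upper case drain lost=occurs, North pressure line 2 offline=occurs → all inputs occur → occurs.
Aircraft hydraulic pressure lost [AND]: Right circuit lost=occurs, PTU path down=occurs → all inputs occur → occurs.

Yes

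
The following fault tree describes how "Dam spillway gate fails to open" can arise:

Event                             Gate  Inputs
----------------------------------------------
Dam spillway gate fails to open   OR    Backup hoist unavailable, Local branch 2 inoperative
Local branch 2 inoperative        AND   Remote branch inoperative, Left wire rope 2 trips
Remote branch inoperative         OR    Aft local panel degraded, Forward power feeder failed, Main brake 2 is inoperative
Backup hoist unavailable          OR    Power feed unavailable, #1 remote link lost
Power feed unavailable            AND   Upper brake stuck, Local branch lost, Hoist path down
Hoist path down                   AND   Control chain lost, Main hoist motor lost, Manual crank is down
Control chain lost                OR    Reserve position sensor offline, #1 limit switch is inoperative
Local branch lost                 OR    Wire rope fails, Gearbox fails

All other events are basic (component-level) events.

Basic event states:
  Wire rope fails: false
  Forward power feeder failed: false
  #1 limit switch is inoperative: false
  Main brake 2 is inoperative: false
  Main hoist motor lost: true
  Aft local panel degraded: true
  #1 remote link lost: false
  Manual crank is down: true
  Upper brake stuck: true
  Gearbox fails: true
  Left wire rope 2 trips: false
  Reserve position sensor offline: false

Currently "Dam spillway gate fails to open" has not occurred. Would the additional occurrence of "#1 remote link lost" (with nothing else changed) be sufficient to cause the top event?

Yes

Counterfactual: set "#1 remote link lost" to occurred.
Local branch lost [OR]: Wire rope fails=not, Gearbox fails=occurs → at least one input occurs → occurs.
Control chain lost [OR]: Reserve position sensor offline=not, #1 limit switch is inoperative=not → no input occurs → does not occur.
Hoist path down [AND]: Control chain lost=not, Main hoist motor lost=occurs, Manual crank is down=occurs → not all inputs occur → does not occur.
Power feed unavailable [AND]: Upper brake stuck=occurs, Local branch lost=occurs, Hoist path down=not → not all inputs occur → does not occur.
Backup hoist unavailable [OR]: Power feed unavailable=not, #1 remote link lost=occurs → at least one input occurs → occurs.
Remote branch inoperative [OR]: Aft local panel degraded=occurs, Forward power feeder failed=not, Main brake 2 is inoperative=not → at least one input occurs → occurs.
Local branch 2 inoperative [AND]: Remote branch inoperative=occurs, Left wire rope 2 trips=not → not all inputs occur → does not occur.
Dam spillway gate fails to open [OR]: Backup hoist unavailable=occurs, Local branch 2 inoperative=not → at least one input occurs → occurs.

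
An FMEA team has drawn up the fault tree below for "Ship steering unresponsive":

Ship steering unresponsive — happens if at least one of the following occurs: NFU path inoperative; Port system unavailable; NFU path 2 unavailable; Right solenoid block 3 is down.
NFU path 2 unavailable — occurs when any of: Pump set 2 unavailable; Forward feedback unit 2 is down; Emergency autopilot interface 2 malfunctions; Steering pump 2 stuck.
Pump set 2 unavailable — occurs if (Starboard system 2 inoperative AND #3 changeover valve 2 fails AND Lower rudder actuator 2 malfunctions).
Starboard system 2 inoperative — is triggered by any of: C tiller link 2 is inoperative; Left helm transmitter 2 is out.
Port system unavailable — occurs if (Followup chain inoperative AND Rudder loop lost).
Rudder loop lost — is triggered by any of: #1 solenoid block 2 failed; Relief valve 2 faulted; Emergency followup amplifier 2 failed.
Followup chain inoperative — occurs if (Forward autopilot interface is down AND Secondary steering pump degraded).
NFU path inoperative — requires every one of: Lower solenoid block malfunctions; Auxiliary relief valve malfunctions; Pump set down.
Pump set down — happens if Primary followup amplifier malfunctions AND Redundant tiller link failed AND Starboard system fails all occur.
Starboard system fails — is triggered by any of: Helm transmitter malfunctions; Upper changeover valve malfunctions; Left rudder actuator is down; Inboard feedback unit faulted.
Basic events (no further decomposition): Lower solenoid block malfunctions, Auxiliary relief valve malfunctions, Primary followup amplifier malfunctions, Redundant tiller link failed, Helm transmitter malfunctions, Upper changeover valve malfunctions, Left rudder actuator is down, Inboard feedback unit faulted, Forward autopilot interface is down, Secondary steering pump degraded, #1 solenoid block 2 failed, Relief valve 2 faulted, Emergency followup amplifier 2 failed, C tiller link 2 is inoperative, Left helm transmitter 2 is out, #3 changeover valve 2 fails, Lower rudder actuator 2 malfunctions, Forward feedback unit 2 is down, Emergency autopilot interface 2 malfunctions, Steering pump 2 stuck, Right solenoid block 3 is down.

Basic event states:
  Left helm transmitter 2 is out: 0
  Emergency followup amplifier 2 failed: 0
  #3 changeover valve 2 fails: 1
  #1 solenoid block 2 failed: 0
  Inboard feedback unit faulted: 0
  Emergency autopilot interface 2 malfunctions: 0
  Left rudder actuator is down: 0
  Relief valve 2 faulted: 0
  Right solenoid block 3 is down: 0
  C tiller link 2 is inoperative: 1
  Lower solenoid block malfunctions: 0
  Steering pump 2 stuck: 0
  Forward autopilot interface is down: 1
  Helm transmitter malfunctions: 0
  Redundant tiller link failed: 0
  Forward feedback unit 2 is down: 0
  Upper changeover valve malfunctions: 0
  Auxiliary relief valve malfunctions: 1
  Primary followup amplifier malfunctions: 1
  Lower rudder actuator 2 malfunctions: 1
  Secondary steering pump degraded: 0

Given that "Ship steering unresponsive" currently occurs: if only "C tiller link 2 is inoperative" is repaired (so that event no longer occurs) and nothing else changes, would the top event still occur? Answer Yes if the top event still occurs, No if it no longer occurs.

Counterfactual: set "C tiller link 2 is inoperative" to not occurred.
Starboard system fails [OR]: Helm transmitter malfunctions=not, Upper changeover valve malfunctions=not, Left rudder actuator is down=not, Inboard feedback unit faulted=not → no input occurs → does not occur.
Pump set down [AND]: Primary followup amplifier malfunctions=occurs, Redundant tiller link failed=not, Starboard system fails=not → not all inputs occur → does not occur.
NFU path inoperative [AND]: Lower solenoid block malfunctions=not, Auxiliary relief valve malfunctions=occurs, Pump set down=not → not all inputs occur → does not occur.
Followup chain inoperative [AND]: Forward autopilot interface is down=occurs, Secondary steering pump degraded=not → not all inputs occur → does not occur.
Rudder loop lost [OR]: #1 solenoid block 2 failed=not, Relief valve 2 faulted=not, Emergency followup amplifier 2 failed=not → no input occurs → does not occur.
Port system unavailable [AND]: Followup chain inoperative=not, Rudder loop lost=not → not all inputs occur → does not occur.
Starboard system 2 inoperative [OR]: C tiller link 2 is inoperative=not, Left helm transmitter 2 is out=not → no input occurs → does not occur.
Pump set 2 unavailable [AND]: Starboard system 2 inoperative=not, #3 changeover valve 2 fails=occurs, Lower rudder actuator 2 malfunctions=occurs → not all inputs occur → does not occur.
NFU path 2 unavailable [OR]: Pump set 2 unavailable=not, Forward feedback unit 2 is down=not, Emergency autopilot interface 2 malfunctions=not, Steering pump 2 stuck=not → no input occurs → does not occur.
Ship steering unresponsive [OR]: NFU path inoperative=not, Port system unavailable=not, NFU path 2 unavailable=not, Right solenoid block 3 is down=not → no input occurs → does not occur.

No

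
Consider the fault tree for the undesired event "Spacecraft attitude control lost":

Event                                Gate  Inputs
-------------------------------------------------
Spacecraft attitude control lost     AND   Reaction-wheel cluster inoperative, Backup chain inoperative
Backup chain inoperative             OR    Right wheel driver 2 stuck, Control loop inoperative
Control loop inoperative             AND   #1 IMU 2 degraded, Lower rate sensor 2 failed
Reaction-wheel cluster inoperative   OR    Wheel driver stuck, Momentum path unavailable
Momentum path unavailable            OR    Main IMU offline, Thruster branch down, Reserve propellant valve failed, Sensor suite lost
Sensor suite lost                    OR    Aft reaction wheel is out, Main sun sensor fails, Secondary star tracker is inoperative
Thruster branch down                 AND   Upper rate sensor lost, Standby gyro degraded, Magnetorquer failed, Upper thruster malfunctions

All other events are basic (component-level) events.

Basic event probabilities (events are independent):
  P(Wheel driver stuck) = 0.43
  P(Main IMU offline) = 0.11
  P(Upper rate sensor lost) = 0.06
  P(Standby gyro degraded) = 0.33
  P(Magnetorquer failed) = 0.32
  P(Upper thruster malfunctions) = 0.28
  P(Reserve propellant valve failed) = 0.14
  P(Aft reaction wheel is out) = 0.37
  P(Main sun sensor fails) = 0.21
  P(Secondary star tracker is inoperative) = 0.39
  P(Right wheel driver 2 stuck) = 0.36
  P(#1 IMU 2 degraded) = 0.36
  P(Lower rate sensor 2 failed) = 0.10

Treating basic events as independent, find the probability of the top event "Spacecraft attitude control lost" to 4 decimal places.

P(Thruster branch down) [AND] = 0.06 × 0.33 × 0.32 × 0.28 = 0.001774
P(Sensor suite lost) [OR] = 1 − (1−0.37) × (1−0.21) × (1−0.39) = 0.696403
P(Momentum path unavailable) [OR] = 1 − (1−0.11) × (1−0.001774) × (1−0.14) × (1−0.696403) = 0.768039
P(Reaction-wheel cluster inoperative) [OR] = 1 − (1−0.43) × (1−0.768039) = 0.867782
P(Control loop inoperative) [AND] = 0.36 × 0.10 = 0.036000
P(Backup chain inoperative) [OR] = 1 − (1−0.36) × (1−0.036000) = 0.383040
P(Spacecraft attitude control lost) [AND] = 0.867782 × 0.383040 = 0.332395
Rounded to 4 decimal places: P(Spacecraft attitude control lost) ≈ 0.3324.

0.3324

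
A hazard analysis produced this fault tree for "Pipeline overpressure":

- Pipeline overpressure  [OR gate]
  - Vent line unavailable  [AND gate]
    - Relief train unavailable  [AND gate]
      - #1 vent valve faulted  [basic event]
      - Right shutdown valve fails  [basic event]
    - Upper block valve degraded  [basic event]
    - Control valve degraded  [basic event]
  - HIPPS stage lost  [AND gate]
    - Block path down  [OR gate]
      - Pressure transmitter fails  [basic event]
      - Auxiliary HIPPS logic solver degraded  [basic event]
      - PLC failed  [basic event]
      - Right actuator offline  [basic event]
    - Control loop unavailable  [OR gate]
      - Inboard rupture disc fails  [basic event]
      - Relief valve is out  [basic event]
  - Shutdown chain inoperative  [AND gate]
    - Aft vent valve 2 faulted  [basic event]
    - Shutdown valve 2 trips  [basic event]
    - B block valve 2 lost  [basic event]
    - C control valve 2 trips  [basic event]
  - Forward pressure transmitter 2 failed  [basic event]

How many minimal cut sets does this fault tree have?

Relief train unavailable [AND]: one cut set from each child combined → 1 × 1 = 1 cut set(s).
Vent line unavailable [AND]: one cut set from each child combined → 1 × 1 × 1 = 1 cut set(s).
Block path down [OR]: union of children's cut sets → 4 cut set(s).
Control loop unavailable [OR]: union of children's cut sets → 2 cut set(s).
HIPPS stage lost [AND]: one cut set from each child combined → 4 × 2 = 8 cut set(s).
Shutdown chain inoperative [AND]: one cut set from each child combined → 1 × 1 × 1 × 1 = 1 cut set(s).
Pipeline overpressure [OR]: union of children's cut sets → 11 cut set(s).

11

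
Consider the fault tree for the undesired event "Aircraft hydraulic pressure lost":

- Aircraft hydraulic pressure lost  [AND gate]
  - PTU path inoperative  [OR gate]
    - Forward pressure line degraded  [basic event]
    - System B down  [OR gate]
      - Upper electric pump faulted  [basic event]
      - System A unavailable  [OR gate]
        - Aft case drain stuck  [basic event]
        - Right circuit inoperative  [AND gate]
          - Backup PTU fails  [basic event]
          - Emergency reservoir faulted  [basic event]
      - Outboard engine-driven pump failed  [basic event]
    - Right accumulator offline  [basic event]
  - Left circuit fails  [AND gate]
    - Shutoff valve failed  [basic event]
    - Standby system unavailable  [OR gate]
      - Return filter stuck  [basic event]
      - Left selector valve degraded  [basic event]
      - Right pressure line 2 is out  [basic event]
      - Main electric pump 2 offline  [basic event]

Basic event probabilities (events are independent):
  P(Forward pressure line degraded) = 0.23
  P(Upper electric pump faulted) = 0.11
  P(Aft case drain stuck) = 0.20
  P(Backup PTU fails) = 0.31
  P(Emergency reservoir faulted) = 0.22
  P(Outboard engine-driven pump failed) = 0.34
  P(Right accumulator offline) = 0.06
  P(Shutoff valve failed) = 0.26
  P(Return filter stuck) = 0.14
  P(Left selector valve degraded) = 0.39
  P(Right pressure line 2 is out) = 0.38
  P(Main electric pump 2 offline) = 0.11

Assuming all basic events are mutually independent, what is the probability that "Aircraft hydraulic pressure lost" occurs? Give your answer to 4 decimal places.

0.1262

P(Right circuit inoperative) [AND] = 0.31 × 0.22 = 0.068200
P(System A unavailable) [OR] = 1 − (1−0.20) × (1−0.068200) = 0.254560
P(System B down) [OR] = 1 − (1−0.11) × (1−0.254560) × (1−0.34) = 0.562129
P(PTU path inoperative) [OR] = 1 − (1−0.23) × (1−0.562129) × (1−0.06) = 0.683069
P(Standby system unavailable) [OR] = 1 − (1−0.14) × (1−0.39) × (1−0.38) × (1−0.11) = 0.710526
P(Left circuit fails) [AND] = 0.26 × 0.710526 = 0.184737
P(Aircraft hydraulic pressure lost) [AND] = 0.683069 × 0.184737 = 0.126188
Rounded to 4 decimal places: P(Aircraft hydraulic pressure lost) ≈ 0.1262.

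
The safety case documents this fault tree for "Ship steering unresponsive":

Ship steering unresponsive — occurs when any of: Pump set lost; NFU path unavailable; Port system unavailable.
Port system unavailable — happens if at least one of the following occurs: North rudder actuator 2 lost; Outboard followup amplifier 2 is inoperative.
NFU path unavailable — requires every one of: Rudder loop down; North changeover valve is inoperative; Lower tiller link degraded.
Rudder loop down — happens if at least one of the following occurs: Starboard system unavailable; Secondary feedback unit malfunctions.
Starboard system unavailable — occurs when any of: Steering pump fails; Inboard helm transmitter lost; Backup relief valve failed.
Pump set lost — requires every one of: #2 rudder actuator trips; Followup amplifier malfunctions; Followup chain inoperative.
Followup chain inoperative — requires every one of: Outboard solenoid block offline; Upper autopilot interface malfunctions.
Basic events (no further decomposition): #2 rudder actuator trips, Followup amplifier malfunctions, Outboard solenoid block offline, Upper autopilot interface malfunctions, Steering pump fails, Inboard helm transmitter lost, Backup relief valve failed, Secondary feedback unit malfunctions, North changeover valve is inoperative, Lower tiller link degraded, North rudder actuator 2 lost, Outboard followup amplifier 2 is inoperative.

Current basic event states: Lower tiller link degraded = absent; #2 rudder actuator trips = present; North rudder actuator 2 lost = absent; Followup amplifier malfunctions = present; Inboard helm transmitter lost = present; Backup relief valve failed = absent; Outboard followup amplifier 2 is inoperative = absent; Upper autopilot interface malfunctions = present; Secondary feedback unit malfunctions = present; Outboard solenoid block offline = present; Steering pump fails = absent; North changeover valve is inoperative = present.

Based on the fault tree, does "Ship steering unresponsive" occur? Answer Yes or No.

Followup chain inoperative [AND]: Outboard solenoid block offline=occurs, Upper autopilot interface malfunctions=occurs → all inputs occur → occurs.
Pump set lost [AND]: #2 rudder actuator trips=occurs, Followup amplifier malfunctions=occurs, Followup chain inoperative=occurs → all inputs occur → occurs.
Starboard system unavailable [OR]: Steering pump fails=not, Inboard helm transmitter lost=occurs, Backup relief valve failed=not → at least one input occurs → occurs.
Rudder loop down [OR]: Starboard system unavailable=occurs, Secondary feedback unit malfunctions=occurs → at least one input occurs → occurs.
NFU path unavailable [AND]: Rudder loop down=occurs, North changeover valve is inoperative=occurs, Lower tiller link degraded=not → not all inputs occur → does not occur.
Port system unavailable [OR]: North rudder actuator 2 lost=not, Outboard followup amplifier 2 is inoperative=not → no input occurs → does not occur.
Ship steering unresponsive [OR]: Pump set lost=occurs, NFU path unavailable=not, Port system unavailable=not → at least one input occurs → occurs.

Yes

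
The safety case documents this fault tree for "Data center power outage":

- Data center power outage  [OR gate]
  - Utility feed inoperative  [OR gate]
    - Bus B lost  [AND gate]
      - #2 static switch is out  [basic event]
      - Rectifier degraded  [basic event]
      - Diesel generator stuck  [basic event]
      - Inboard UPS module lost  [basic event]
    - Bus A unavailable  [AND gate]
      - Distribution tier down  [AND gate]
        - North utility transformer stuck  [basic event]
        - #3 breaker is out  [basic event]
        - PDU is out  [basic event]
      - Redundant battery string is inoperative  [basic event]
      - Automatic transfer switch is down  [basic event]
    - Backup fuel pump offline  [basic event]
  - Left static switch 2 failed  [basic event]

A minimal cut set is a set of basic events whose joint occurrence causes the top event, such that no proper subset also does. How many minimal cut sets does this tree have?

Bus B lost [AND]: one cut set from each child combined → 1 × 1 × 1 × 1 = 1 cut set(s).
Distribution tier down [AND]: one cut set from each child combined → 1 × 1 × 1 = 1 cut set(s).
Bus A unavailable [AND]: one cut set from each child combined → 1 × 1 × 1 = 1 cut set(s).
Utility feed inoperative [OR]: union of children's cut sets → 3 cut set(s).
Data center power outage [OR]: union of children's cut sets → 4 cut set(s).
Minimal cut sets: {#2 static switch is out, Diesel generator stuck, Inboard UPS module lost, Rectifier degraded}; {#3 breaker is out, Automatic transfer switch is down, North utility transformer stuck, PDU is out, Redundant battery string is inoperative}; {Backup fuel pump offline}; {Left static switch 2 failed}.

4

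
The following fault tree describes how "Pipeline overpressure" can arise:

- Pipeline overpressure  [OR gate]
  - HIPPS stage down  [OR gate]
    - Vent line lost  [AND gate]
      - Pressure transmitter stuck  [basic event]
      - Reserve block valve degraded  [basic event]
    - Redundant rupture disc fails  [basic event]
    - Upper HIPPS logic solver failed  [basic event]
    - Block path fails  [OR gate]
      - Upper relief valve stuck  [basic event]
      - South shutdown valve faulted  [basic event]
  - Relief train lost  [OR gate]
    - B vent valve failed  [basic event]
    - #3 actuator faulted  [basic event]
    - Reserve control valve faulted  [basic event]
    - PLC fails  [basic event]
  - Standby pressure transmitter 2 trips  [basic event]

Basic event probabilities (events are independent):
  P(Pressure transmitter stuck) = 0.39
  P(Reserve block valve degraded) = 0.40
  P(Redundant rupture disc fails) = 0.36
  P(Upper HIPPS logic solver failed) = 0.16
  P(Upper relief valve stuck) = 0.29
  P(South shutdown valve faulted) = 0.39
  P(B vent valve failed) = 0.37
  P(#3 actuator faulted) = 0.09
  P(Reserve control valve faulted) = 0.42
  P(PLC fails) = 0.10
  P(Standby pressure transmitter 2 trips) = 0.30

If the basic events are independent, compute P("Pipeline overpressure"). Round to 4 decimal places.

P(Vent line lost) [AND] = 0.39 × 0.40 = 0.156000
P(Block path fails) [OR] = 1 − (1−0.29) × (1−0.39) = 0.566900
P(HIPPS stage down) [OR] = 1 − (1−0.156000) × (1−0.36) × (1−0.16) × (1−0.566900) = 0.803488
P(Relief train lost) [OR] = 1 − (1−0.37) × (1−0.09) × (1−0.42) × (1−0.10) = 0.700737
P(Pipeline overpressure) [OR] = 1 − (1−0.803488) × (1−0.700737) × (1−0.30) = 0.958834
Rounded to 4 decimal places: P(Pipeline overpressure) ≈ 0.9588.

0.9588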